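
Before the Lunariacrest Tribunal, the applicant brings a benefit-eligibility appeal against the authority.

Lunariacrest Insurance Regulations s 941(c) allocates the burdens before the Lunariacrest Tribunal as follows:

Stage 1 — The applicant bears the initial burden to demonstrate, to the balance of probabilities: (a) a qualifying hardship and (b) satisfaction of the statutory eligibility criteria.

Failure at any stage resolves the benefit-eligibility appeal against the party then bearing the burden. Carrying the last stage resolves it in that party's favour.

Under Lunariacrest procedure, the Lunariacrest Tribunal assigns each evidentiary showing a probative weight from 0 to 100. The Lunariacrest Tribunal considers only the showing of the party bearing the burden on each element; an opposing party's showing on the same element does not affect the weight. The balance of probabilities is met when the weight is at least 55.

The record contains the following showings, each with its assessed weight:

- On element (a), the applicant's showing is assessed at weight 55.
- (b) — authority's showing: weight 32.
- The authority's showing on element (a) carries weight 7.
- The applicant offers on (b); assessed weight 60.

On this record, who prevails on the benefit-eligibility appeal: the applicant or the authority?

Stage 1 (applicant, the balance of probabilities, weight is at least 55): (a) 55 (authority's 7 disregarded) ≥ 55 — meets; (b) 60 (authority's 32 disregarded) ≥ 55 — meets.
  All elements met at the final stage.
Every stage carried; the applicant prevails.

applicant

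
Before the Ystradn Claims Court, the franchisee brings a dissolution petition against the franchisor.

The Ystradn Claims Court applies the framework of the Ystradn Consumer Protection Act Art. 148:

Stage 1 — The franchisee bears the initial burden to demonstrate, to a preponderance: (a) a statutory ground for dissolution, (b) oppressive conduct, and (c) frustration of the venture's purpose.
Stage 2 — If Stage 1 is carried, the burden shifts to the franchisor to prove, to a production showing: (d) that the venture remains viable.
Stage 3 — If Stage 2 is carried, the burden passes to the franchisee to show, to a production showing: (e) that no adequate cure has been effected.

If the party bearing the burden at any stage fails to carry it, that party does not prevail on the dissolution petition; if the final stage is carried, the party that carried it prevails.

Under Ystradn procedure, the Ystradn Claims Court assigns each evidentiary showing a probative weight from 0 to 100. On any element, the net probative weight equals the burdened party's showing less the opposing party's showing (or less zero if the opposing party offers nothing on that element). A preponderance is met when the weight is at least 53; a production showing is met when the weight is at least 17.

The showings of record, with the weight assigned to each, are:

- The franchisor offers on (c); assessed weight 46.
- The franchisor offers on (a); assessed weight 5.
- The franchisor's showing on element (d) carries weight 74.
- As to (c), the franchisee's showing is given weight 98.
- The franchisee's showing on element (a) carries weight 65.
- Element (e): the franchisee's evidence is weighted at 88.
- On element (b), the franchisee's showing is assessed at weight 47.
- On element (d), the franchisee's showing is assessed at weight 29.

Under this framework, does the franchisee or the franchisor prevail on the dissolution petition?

franchisor

Stage 1 (franchisee, a preponderance, weight is at least 53): (a) net 65−5=60 ≥ 53 — meets; (b) 47 < 53 — fails; (c) net 98−46=52 < 53 — fails.
  Not every element is met, so the franchisee fails to carry Stage 1.
So the franchisor prevails.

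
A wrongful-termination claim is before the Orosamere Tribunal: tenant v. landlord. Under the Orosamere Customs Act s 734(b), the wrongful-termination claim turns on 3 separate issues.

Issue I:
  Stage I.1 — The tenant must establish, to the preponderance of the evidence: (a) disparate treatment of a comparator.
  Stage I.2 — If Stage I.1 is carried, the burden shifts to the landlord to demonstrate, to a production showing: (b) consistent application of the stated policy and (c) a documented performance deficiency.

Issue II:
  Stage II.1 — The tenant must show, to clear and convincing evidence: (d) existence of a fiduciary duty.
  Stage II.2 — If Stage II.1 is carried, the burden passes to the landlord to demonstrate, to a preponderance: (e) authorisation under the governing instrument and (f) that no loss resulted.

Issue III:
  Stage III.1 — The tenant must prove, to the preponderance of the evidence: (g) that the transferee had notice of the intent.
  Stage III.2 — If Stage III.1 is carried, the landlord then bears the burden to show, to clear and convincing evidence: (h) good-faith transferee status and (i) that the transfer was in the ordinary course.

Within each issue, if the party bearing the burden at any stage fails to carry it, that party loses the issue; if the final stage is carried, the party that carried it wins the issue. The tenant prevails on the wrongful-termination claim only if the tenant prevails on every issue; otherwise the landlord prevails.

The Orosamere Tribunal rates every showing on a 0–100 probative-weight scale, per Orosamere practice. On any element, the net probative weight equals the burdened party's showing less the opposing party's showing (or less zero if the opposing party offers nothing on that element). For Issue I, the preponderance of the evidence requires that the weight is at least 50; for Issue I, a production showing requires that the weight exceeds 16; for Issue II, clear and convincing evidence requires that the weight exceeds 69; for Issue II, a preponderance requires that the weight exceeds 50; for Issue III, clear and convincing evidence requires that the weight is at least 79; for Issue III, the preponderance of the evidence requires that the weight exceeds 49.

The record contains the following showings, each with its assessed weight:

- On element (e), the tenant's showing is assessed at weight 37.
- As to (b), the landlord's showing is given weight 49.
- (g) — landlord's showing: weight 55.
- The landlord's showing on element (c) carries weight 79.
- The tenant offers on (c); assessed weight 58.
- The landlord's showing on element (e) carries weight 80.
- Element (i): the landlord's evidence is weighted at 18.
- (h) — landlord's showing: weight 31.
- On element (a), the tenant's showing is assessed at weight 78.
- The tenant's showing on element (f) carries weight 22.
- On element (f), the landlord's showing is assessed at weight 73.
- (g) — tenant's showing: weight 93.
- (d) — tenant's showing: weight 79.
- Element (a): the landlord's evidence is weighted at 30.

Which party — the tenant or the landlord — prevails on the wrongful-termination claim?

— Issue I —
At Stage I.1 the tenant must meet the preponderance of the evidence (weight is at least 50): on (a) the weight is 78 less the opposing 30 gives net 48, which does not reach 50, so (a) does not meet the standard.
  Not every element is met, so the tenant fails to carry Stage I.1.
The landlord prevails on this issue.
— Issue II —
Stage II.1 — burden on tenant; standard: clear and convincing evidence (weight exceeds 69).
    (d): 79 > 69 [met]
  All elements met. The burden passes to the landlord.
Stage II.2 — burden on landlord; standard: a preponderance (weight exceeds 50).
    (e): 80 − 37 = 43 ≤ 50 [not met]
    (f): 73 − 22 = 51 > 50 [met]
  Not every element is met, so the landlord fails to carry Stage II.2.
The tenant prevails on this issue.
— Issue III —
Stage III.1 (tenant, the preponderance of the evidence, weight exceeds 49): (g) net 93−55=38 ≤ 49 — fails.
  The tenant does not carry Stage III.1.
The landlord prevails on this issue.
Per-issue: Issue I → landlord; Issue II → tenant; Issue III → landlord. The tenant must prevail on every issue; overall, the landlord prevails.

landlord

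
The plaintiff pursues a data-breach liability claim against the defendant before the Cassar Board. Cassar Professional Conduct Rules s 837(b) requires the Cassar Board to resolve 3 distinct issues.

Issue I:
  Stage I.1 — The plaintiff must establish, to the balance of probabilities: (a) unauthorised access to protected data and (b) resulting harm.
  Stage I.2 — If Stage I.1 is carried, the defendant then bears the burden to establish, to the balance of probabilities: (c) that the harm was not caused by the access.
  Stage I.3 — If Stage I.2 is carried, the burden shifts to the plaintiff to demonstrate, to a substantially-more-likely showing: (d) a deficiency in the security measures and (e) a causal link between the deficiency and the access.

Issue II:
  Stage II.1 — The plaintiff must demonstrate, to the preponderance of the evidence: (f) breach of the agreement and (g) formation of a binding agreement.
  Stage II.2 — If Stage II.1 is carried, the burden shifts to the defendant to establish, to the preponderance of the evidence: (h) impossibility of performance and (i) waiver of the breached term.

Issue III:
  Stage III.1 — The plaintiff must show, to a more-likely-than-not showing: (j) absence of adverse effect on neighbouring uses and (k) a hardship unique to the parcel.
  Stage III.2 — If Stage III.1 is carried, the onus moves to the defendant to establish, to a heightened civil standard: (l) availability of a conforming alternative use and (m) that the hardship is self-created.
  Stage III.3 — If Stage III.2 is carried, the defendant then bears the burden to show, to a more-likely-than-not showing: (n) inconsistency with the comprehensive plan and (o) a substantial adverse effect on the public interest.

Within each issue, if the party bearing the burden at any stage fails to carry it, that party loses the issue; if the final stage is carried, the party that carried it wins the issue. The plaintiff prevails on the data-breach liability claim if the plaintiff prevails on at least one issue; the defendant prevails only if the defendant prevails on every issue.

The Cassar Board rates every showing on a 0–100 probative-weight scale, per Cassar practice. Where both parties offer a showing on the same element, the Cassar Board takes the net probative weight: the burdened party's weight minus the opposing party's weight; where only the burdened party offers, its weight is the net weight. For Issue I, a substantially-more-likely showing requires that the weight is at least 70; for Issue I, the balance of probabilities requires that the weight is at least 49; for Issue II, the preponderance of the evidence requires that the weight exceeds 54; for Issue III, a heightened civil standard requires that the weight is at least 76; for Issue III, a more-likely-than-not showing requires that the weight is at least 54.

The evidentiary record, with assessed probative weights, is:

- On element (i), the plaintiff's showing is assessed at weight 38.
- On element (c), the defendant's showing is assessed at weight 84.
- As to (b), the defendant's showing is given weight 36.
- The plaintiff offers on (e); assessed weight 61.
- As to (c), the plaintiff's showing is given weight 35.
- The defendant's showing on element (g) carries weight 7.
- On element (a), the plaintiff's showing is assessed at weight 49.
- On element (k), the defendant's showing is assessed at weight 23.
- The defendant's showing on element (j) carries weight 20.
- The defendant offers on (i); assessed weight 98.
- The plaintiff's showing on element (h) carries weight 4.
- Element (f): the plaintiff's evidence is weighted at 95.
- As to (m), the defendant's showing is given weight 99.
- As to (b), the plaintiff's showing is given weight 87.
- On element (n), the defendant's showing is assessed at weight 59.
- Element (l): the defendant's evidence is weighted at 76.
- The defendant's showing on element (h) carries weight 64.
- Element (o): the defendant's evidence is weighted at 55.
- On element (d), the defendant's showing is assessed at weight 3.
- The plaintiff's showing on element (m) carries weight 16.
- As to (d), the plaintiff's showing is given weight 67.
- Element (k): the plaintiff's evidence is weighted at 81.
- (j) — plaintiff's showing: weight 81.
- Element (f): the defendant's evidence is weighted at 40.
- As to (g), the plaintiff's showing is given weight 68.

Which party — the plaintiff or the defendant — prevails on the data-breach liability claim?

defendant

— Issue I —
Stage I.1 (plaintiff, the balance of probabilities, weight is at least 49): (a) 49 ≥ 49 — meets; (b) net 87−36=51 ≥ 49 — meets.
  Stage I.1 carried; the burden shifts to the defendant.
Stage I.2 (defendant, the balance of probabilities, weight is at least 49): (c) net 84−35=49 ≥ 49 — meets.
  Stage I.2 is satisfied; the onus moves to the plaintiff.
Stage I.3 (plaintiff, a substantially-more-likely showing, weight is at least 70): (d) net 67−3=64 < 70 — fails; (e) 61 < 70 — fails.
  The plaintiff does not carry Stage I.3.
The defendant prevails on this issue.
— Issue II —
Stage II.1 (plaintiff, the preponderance of the evidence, weight exceeds 54): (f) net 95−40=55 > 54 — meets; (g) net 68−7=61 > 54 — meets.
  All elements met. The burden passes to the defendant.
Stage II.2 (defendant, the preponderance of the evidence, weight exceeds 54): (h) net 64−4=60 > 54 — meets; (i) net 98−38=60 > 54 — meets.
  Stage II.2 carried; the final stage is satisfied.
All stages carried — the defendant prevails on this issue.
— Issue III —
Stage III.1 (plaintiff, a more-likely-than-not showing, weight is at least 54): (j) net 81−20=61 ≥ 54 — meets; (k) net 81−23=58 ≥ 54 — meets.
  Stage III.1 is satisfied; the onus moves to the defendant.
Stage III.2 (defendant, a heightened civil standard, weight is at least 76): (l) 76 ≥ 76 — meets; (m) net 99−16=83 ≥ 76 — meets.
  Stage III.2 carried; the burden remains with the defendant.
Stage III.3 (defendant, a more-likely-than-not showing, weight is at least 54): (n) 59 ≥ 54 — meets; (o) 55 ≥ 54 — meets.
  The defendant carries the last stage.
Every stage carried; the defendant prevails on this issue.
Per-issue: Issue I → defendant; Issue II → defendant; Issue III → defendant. The plaintiff must prevail on at least one issue; overall, the defendant prevails.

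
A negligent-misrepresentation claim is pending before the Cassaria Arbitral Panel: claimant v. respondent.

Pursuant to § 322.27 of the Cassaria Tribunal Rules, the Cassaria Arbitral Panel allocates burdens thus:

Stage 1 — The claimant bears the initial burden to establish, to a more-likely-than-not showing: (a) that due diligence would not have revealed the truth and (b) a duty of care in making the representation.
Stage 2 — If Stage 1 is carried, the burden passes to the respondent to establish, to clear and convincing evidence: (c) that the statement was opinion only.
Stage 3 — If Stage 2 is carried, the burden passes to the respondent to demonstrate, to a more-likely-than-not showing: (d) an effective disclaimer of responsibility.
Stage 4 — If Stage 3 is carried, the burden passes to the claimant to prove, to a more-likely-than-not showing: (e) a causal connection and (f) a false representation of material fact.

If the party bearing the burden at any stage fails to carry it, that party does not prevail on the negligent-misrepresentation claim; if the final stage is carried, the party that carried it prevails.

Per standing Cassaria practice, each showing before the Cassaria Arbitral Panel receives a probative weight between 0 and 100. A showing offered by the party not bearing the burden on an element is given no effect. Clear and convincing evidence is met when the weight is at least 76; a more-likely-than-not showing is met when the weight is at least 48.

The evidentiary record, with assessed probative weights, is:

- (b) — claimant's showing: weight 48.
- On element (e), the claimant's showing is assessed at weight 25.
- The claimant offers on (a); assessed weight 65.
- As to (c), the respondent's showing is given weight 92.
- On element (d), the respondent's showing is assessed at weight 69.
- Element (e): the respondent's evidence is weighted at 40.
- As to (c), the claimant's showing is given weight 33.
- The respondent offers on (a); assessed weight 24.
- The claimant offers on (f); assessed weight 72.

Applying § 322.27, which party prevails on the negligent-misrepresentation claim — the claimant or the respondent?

respondent

Stage 1 — burden on claimant; standard: a more-likely-than-not showing (weight is at least 48).
    (a): 65 (respondent's 24 disregarded) ≥ 48 [met]
    (b): 48 ≥ 48 [met]
  The claimant carries Stage 1; the respondent now bears the burden.
Stage 2 — burden on respondent; standard: clear and convincing evidence (weight is at least 76).
    (c): 92 (claimant's 33 disregarded) ≥ 76 [met]
  All elements met. The respondent retains the burden for Stage 3.
Stage 3 — burden on respondent; standard: a more-likely-than-not showing (weight is at least 48).
    (d): 69 ≥ 48 [met]
  Stage 3 carried; the burden shifts to the claimant.
Stage 4 — burden on claimant; standard: a more-likely-than-not showing (weight is at least 48).
    (e): 25 (respondent's 40 disregarded) < 48 [not met]
    (f): 72 ≥ 48 [met]
  Not every element is met, so the claimant fails to carry Stage 4.
The analysis ends at Stage 4; the respondent prevails.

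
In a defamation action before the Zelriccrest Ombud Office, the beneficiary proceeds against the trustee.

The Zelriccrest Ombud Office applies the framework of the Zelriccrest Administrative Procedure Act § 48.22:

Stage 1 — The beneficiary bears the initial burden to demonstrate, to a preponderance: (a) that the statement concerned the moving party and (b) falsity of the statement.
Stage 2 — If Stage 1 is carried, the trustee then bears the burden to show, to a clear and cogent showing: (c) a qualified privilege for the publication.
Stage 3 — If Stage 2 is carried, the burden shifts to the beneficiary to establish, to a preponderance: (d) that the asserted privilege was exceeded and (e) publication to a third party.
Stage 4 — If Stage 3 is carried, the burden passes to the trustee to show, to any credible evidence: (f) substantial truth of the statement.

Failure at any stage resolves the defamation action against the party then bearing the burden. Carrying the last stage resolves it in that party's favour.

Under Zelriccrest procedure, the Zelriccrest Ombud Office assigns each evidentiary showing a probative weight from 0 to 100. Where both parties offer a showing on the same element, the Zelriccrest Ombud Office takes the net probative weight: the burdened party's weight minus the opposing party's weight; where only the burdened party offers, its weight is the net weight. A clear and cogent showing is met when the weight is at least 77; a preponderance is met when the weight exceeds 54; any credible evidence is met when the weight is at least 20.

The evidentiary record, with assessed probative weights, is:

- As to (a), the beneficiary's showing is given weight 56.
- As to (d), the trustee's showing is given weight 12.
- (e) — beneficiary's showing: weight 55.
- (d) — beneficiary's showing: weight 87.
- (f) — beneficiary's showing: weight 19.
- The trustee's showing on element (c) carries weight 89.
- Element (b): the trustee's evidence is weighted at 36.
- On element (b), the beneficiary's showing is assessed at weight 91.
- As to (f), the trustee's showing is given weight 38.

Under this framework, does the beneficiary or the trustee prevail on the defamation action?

beneficiary

Stage 1 (beneficiary, a preponderance, weight exceeds 54): (a) 56 > 54 — meets; (b) net 91−36=55 > 54 — meets.
  All elements met. The burden passes to the trustee.
Stage 2 (trustee, a clear and cogent showing, weight is at least 77): (c) 89 ≥ 77 — meets.
  Stage 2 carried; the burden shifts to the beneficiary.
Stage 3 (beneficiary, a preponderance, weight exceeds 54): (d) net 87−12=75 > 54 — meets; (e) 55 > 54 — meets.
  Stage 3 is satisfied; the onus moves to the trustee.
Stage 4 (trustee, any credible evidence, weight is at least 20): (f) net 38−19=19 < 20 — fails.
  The trustee does not carry Stage 4.
The beneficiary prevails.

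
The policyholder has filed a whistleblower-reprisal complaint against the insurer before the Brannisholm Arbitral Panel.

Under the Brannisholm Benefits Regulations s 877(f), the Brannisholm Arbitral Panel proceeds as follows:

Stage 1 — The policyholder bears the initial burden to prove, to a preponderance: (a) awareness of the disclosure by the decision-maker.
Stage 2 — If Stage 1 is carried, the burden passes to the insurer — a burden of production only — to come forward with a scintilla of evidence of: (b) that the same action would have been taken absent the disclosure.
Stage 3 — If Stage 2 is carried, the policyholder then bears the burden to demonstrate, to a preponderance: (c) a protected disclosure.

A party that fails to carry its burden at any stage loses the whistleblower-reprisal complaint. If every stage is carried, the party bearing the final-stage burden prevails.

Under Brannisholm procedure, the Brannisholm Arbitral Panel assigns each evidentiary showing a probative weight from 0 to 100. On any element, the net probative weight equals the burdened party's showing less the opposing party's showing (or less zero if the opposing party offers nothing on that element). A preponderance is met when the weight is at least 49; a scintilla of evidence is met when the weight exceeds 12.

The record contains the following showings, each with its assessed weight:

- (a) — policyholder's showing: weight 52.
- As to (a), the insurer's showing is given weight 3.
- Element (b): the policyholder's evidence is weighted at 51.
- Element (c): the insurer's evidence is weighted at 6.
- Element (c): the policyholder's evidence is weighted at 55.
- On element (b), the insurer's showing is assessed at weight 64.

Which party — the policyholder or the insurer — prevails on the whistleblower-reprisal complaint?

At Stage 1 the policyholder must meet a preponderance (weight is at least 49): on (a) the weight is 52 less the opposing 3 gives net 49, which does reach 49, so (a) meets the standard.
  All elements met. The burden passes to the insurer.
At Stage 2 the insurer must meet a scintilla of evidence (weight exceeds 12): on (b) the weight is 64 less the opposing 51 gives net 13, > 12, so (b) meets the standard.
  The insurer carries Stage 2; the policyholder now bears the burden.
At Stage 3 the policyholder must meet a preponderance (weight is at least 49): on (c) the weight is 55 less the opposing 6 gives net 49, ≥ 49, so (c) meets the standard.
  All elements met at the final stage.
All stages carried — the policyholder prevails.

policyholder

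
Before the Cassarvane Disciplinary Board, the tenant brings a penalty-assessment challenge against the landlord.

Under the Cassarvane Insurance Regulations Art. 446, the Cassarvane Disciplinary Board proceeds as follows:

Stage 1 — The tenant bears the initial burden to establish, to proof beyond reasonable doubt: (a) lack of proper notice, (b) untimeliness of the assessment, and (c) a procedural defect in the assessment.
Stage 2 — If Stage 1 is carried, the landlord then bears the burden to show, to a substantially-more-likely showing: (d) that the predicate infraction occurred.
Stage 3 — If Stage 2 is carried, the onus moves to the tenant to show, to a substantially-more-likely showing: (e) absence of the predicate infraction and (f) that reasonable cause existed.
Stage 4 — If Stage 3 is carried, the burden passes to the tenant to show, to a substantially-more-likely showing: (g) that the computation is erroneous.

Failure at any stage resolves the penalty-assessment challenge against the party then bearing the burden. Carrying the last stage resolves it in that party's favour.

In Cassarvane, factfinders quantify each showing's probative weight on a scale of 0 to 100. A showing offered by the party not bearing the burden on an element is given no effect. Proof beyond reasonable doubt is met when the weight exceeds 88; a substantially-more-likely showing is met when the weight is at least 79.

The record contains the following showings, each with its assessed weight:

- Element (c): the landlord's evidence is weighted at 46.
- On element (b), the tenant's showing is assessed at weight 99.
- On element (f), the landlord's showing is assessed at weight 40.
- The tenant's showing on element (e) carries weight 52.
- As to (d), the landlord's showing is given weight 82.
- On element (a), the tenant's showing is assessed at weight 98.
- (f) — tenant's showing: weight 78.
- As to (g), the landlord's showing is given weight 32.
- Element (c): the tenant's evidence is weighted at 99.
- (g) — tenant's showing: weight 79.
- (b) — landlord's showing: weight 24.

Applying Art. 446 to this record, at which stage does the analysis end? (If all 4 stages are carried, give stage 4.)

stage 3

Stage 1 — burden on tenant; standard: proof beyond reasonable doubt (weight exceeds 88).
    (a): 98 > 88 [met]
    (b): 99 (landlord's 24 disregarded) > 88 [met]
    (c): 99 (landlord's 46 disregarded) > 88 [met]
  The tenant carries Stage 1; the landlord now bears the burden.
Stage 2 — burden on landlord; standard: a substantially-more-likely showing (weight is at least 79).
    (d): 82 ≥ 79 [met]
  Stage 2 carried; the burden shifts to the tenant.
Stage 3 — burden on tenant; standard: a substantially-more-likely showing (weight is at least 79).
    (e): 52 < 79 [not met]
    (f): 78 (landlord's 40 disregarded) < 79 [not met]
  The tenant does not carry Stage 3.
So the landlord prevails.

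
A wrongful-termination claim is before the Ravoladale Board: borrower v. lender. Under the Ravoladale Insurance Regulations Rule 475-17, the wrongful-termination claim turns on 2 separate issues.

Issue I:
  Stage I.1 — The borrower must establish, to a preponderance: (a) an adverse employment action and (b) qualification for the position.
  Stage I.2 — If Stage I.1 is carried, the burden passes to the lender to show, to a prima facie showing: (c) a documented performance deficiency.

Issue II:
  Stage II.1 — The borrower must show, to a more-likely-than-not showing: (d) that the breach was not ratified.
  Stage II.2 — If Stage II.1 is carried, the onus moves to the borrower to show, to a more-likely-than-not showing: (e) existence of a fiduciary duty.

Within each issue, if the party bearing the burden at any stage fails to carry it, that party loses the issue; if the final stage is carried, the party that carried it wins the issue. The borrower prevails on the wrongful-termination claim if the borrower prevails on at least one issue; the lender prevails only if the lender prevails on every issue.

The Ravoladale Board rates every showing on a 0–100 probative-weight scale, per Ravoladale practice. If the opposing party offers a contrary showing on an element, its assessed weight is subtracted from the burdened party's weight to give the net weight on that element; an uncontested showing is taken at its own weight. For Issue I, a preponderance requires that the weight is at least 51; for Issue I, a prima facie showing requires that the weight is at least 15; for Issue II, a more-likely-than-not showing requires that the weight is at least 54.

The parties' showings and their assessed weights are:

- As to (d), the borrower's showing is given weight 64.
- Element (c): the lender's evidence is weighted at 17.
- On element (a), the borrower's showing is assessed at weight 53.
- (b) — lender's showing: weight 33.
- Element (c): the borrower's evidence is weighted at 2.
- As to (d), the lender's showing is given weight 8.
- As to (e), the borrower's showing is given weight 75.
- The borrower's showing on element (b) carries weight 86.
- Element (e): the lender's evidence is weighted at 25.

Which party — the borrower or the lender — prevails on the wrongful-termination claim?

— Issue I —
Stage I.1 (borrower, a preponderance, weight is at least 51): (a) 53 ≥ 51 — meets; (b) net 86−33=53 ≥ 51 — meets.
  The borrower carries Stage I.1; the lender now bears the burden.
Stage I.2 (lender, a prima facie showing, weight is at least 15): (c) net 17−2=15 ≥ 15 — meets.
  All elements met at the final stage.
All stages carried — the lender prevails on this issue.
— Issue II —
At Stage II.1 the borrower must meet a more-likely-than-not showing (weight is at least 54): on (d) the weight is 64 less the opposing 8 gives net 56, ≥ 54, so (d) meets the standard.
  Stage II.1 is satisfied; the borrower continues to bear the burden.
At Stage II.2 the borrower must meet a more-likely-than-not showing (weight is at least 54): on (e) the weight is 75 less the opposing 25 gives net 50, which does not reach 54, so (e) does not meet the standard.
  The borrower does not carry Stage II.2.
So the lender prevails on this issue.
Per-issue: Issue I → lender; Issue II → lender. The borrower must prevail on at least one issue; overall, the lender prevails.

lender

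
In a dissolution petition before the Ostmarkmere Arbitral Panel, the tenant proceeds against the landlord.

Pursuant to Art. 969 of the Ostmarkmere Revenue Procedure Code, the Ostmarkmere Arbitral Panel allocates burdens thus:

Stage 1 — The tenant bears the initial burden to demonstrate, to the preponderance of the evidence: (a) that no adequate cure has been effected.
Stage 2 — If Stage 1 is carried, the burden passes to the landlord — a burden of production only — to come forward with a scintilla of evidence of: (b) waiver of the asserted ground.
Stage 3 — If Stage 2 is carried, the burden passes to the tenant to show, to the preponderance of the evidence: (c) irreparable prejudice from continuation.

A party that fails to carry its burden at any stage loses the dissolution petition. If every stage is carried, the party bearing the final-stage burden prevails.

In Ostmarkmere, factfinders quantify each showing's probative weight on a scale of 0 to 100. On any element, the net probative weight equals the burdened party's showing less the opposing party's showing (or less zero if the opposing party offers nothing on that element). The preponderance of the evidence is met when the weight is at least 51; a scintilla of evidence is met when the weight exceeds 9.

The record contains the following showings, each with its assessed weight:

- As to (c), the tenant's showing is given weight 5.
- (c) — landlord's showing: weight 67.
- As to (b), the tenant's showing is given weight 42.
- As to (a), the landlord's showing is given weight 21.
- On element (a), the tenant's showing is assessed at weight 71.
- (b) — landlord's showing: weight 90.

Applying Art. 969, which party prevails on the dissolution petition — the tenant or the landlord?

landlord

At Stage 1 the tenant must meet the preponderance of the evidence (weight is at least 51): on (a) the weight is 71 less the opposing 21 gives net 50, which does not reach 51, so (a) does not meet the standard.
  The tenant does not carry Stage 1.
The landlord prevails.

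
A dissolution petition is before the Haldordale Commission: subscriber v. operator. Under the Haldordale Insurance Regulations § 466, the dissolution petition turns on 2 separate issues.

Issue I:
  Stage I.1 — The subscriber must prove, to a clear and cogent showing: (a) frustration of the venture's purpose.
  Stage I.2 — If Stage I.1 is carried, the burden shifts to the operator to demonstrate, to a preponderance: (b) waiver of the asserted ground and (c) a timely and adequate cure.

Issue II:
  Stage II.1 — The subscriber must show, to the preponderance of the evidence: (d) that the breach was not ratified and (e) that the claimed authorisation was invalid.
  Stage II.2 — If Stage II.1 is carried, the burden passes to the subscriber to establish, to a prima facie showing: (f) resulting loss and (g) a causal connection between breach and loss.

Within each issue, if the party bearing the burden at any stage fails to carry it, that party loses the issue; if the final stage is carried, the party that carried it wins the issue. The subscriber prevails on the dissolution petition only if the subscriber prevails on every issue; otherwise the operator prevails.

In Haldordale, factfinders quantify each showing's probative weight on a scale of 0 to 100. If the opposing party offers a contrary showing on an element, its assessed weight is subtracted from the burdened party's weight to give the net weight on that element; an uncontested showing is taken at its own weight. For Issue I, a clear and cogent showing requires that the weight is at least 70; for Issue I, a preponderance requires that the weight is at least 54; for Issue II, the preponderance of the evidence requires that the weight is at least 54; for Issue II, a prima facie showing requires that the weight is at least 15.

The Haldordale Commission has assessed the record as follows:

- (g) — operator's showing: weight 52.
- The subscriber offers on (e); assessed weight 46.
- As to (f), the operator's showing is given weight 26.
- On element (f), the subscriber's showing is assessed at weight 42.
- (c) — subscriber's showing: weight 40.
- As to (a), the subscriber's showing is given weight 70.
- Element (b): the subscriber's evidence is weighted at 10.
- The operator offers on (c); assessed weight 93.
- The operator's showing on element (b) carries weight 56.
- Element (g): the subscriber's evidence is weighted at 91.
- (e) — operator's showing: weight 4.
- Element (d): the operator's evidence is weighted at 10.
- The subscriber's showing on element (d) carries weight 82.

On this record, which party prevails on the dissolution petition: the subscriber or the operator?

operator

— Issue I —
Stage I.1 — burden on subscriber; standard: a clear and cogent showing (weight is at least 70).
    (a): 70 ≥ 70 [met]
  Stage I.1 is satisfied; the onus moves to the operator.
Stage I.2 — burden on operator; standard: a preponderance (weight is at least 54).
    (b): 56 − 10 = 46 < 54 [not met]
    (c): 93 − 40 = 53 < 54 [not met]
  Not every element is met, so the operator fails to carry Stage I.2.
So the subscriber prevails on this issue.
— Issue II —
At Stage II.1 the subscriber must meet the preponderance of the evidence (weight is at least 54): on (d) the weight is 82 less the opposing 10 gives net 72, which does reach 54, so (d) meets the standard; on (e) the weight is 46 less the opposing 4 gives net 42, which does not reach 54, so (e) does not meet the standard.
  Not every element is met, so the subscriber fails to carry Stage II.1.
So the operator prevails on this issue.
Per-issue: Issue I → subscriber; Issue II → operator. The subscriber must prevail on every issue; overall, the operator prevails.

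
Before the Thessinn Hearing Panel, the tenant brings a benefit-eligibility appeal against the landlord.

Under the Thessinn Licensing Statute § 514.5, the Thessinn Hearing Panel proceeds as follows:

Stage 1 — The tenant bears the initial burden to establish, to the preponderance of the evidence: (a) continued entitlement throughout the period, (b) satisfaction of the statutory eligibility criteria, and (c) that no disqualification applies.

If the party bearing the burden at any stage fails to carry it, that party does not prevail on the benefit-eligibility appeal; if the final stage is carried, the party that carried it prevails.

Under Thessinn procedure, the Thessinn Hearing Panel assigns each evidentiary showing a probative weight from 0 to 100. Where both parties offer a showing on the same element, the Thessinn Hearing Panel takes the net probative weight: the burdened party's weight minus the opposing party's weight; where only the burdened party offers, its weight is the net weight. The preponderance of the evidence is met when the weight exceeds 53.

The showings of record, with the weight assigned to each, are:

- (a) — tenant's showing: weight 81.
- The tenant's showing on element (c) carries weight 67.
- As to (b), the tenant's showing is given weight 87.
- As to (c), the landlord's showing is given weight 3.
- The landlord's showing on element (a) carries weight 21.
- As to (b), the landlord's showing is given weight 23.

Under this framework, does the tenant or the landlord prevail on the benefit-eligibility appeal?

tenant

Stage 1 (tenant, the preponderance of the evidence, weight exceeds 53): (a) net 81−21=60 > 53 — meets; (b) net 87−23=64 > 53 — meets; (c) net 67−3=64 > 53 — meets.
  The tenant carries the last stage.
With every stage satisfied, the tenant prevails.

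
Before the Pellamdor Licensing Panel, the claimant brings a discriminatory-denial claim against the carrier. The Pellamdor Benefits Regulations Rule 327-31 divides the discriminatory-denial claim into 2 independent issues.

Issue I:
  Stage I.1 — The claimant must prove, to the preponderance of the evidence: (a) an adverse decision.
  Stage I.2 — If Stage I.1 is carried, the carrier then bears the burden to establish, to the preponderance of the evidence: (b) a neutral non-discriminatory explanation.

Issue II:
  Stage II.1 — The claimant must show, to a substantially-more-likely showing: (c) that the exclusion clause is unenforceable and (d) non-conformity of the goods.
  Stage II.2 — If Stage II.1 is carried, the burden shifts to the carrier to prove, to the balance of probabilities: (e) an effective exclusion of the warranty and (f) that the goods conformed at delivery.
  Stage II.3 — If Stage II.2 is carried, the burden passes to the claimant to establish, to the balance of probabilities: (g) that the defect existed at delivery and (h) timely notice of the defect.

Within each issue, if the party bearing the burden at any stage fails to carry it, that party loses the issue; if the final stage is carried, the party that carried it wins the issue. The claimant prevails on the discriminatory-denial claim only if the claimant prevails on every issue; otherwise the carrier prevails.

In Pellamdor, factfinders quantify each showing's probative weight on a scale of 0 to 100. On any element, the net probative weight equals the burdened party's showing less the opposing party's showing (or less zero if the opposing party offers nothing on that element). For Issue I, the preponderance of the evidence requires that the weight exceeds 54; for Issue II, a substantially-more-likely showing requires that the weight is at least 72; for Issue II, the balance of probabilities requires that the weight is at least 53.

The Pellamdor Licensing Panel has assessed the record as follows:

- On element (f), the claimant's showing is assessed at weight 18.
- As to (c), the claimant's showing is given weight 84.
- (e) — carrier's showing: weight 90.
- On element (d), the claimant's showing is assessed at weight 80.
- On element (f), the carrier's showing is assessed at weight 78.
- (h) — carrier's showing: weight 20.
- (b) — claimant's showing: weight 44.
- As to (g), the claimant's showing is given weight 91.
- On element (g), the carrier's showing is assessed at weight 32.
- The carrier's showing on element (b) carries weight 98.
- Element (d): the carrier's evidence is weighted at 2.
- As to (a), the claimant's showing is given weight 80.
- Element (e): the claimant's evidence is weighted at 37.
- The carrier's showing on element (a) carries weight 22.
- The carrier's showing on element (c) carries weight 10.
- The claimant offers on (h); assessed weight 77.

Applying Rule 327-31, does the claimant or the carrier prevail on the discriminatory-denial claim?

claimant

— Issue I —
Stage I.1 — burden on claimant; standard: the preponderance of the evidence (weight exceeds 54).
    (a): 80 − 22 = 58 > 54 [met]
  Stage I.1 carried; the burden shifts to the carrier.
Stage I.2 — burden on carrier; standard: the preponderance of the evidence (weight exceeds 54).
    (b): 98 − 44 = 54 ≤ 54 [not met]
  Not every element is met, so the carrier fails to carry Stage I.2.
So the claimant prevails on this issue.
— Issue II —
At Stage II.1 the claimant must meet a substantially-more-likely showing (weight is at least 72): on (c) the weight is 84 less the opposing 10 gives net 74, ≥ 72, so (c) meets the standard; on (d) the weight is 80 less the opposing 2 gives net 78, ≥ 72, so (d) meets the standard.
  The claimant carries Stage II.1; the carrier now bears the burden.
At Stage II.2 the carrier must meet the balance of probabilities (weight is at least 53): on (e) the weight is 90 less the opposing 37 gives net 53, ≥ 53, so (e) meets the standard; on (f) the weight is 78 less the opposing 18 gives net 60, which does reach 53, so (f) meets the standard.
  Stage II.2 carried; the burden shifts to the claimant.
At Stage II.3 the claimant must meet the balance of probabilities (weight is at least 53): on (g) the weight is 91 less the opposing 32 gives net 59, which does reach 53, so (g) meets the standard; on (h) the weight is 77 less the opposing 20 gives net 57, which does reach 53, so (h) meets the standard.
  All elements met at the final stage.
With every stage satisfied, the claimant prevails on this issue.
Per-issue: Issue I → claimant; Issue II → claimant. The claimant must prevail on every issue; overall, the claimant prevails.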